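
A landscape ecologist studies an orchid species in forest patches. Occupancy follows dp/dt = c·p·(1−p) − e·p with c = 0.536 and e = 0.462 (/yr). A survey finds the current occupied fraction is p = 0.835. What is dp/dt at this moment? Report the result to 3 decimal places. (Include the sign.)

-0.312

Colonization term: c·p·(1−p) = 0.536×0.835×0.1650 = 0.07385.
Extinction term: e·p = 0.38577.
dp/dt = 0.07385 − 0.38577 = -0.31192.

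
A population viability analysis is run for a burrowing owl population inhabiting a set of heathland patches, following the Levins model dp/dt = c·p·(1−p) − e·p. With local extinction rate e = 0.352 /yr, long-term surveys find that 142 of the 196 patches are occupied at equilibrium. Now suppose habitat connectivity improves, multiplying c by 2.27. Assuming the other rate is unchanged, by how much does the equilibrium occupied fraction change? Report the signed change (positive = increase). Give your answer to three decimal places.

0.154

Observed p* = 142/196 = 0.72449.
Balance c(1−p*) = e gives c = e/(1 − 0.72449) = 0.352/0.27551 = 1.27763.
New p* = 1 − e/c = 1 − 0.35200/2.90022 = 0.87863.
Δp* = 0.87863 − 0.72449 = +0.15414.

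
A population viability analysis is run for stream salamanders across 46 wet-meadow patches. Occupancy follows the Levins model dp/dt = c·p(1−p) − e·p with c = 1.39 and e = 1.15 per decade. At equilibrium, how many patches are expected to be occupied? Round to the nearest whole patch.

8

p* = 1 − e/c = 1 − 1.15/1.39 = 0.1727.
Expected occupied patches = N × p* = 46 × 0.1727 = 7.94 ≈ 8.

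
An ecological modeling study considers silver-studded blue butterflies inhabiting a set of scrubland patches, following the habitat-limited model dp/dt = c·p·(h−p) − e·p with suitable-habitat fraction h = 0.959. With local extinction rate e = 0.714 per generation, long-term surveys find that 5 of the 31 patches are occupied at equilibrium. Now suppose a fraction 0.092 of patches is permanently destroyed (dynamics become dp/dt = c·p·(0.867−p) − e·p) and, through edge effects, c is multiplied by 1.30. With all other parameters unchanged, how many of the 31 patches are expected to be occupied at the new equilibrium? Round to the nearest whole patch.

8

Observed p* = 5/31 = 0.16129.
Balance c(h−p*) = e gives c = e/(0.959 − 0.16129) = 0.714/0.79771 = 0.89506.
New p* = 0.867 − e/c = 0.867 − 0.71400/1.16358 = 0.25338.
Expected occupied = 31 × 0.25338 = 7.85 ≈ 8.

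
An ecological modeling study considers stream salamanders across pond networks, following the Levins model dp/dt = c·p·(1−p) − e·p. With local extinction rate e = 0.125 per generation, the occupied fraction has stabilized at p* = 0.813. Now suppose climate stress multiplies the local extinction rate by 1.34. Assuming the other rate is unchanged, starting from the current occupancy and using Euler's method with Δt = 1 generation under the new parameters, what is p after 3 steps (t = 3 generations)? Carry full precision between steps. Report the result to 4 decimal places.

0.7562

Balance c(1−p*) = e gives c = e/(1 − 0.81300) = 0.125/0.18700 = 0.66845.
Starting from p₀ = 0.81300; update p ← p + (dp/dt)·Δt with the new parameters.
step 1: Δp = -0.03455, p = 0.77845
step 2: Δp = -0.01510, p = 0.76334
step 3: Δp = -0.00710, p = 0.75624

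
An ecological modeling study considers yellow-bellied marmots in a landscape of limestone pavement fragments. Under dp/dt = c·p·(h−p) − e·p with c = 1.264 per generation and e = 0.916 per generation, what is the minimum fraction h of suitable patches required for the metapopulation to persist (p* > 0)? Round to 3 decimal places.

p* = h − e/c is positive only when h > e/c.
h_min = e/c = 0.916/1.264 = 0.7247.

0.725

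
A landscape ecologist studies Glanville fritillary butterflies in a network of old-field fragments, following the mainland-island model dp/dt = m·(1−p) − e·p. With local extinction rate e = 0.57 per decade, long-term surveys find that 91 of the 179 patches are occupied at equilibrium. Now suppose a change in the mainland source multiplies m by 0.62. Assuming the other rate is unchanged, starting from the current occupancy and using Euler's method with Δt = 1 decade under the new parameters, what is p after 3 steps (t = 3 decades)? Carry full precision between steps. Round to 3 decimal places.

Observed p* = 91/179 = 0.50838.
Balance m(1−p*) = e·p* gives m = e·p*/(1−p*) = 0.57×0.50838/0.49162 = 0.58943.
Starting from p₀ = 0.50838; update p ← p + (dp/dt)·Δt with the new parameters.
t = 1: p = 0.50838 + (-0.11012) = 0.39826
t = 2: p = 0.39826 + (-0.00711) = 0.39116
t = 3: p = 0.39116 + (-0.00046) = 0.39070

0.391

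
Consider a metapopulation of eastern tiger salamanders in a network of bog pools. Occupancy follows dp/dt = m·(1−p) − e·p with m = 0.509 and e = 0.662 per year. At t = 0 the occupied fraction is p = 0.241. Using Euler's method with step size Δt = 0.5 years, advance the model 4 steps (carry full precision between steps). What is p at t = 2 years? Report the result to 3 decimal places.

0.429

Update rule: p ← p + [m·(1−p) − e·p]·Δt with Δt = 0.5.
t = 0.5: p = 0.24100 + (+0.11339) = 0.35439
t = 1: p = 0.35439 + (+0.04700) = 0.40140
t = 1.5: p = 0.40140 + (+0.01948) = 0.42088
t = 2: p = 0.42088 + (+0.00808) = 0.42895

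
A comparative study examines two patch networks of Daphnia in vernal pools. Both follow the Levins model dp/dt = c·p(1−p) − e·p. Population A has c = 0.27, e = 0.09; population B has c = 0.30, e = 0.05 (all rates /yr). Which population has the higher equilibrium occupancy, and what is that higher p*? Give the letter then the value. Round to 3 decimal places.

A: p*_A = 1 − 0.09/0.27 = 0.6667.
B: p*_B = 1 − 0.05/0.30 = 0.8333.
B is higher at 0.8333.

B, 0.833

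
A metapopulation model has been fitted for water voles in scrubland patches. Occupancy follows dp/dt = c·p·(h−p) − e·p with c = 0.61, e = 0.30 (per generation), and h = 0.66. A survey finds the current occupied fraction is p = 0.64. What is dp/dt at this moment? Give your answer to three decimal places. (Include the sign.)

Colonization term: c·p·(h−p) = 0.61×0.64×0.0200 = 0.00781.
Extinction term: e·p = 0.19200.
dp/dt = 0.00781 − 0.19200 = -0.18419.

-0.184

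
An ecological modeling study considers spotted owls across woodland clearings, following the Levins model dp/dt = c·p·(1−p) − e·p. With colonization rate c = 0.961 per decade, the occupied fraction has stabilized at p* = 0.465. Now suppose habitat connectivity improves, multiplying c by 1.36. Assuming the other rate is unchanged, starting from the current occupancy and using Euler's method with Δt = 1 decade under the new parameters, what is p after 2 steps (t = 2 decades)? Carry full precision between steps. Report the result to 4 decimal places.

Balance c(1−p*) = e gives e = 0.961×(1 − 0.46500) = 0.51413.
Starting from p₀ = 0.46500; update p ← p + (dp/dt)·Δt with the new parameters.
step 1: Δp = +0.08607, p = 0.55107
step 2: Δp = +0.04001, p = 0.59108

0.5911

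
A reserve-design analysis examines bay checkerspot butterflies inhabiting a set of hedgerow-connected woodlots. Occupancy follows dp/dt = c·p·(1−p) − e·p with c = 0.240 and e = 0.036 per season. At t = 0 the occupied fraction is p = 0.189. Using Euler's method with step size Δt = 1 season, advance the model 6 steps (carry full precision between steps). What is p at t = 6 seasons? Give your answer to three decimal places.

Update rule: p ← p + [c·p·(1−p) − e·p]·Δt with Δt = 1.
p: 0.18900 → 0.21898  (Δp = +0.02998)
p: 0.21898 → 0.25215  (Δp = +0.03316)
p: 0.25215 → 0.28833  (Δp = +0.03618)
p: 0.28833 → 0.32719  (Δp = +0.03887)
p: 0.32719 → 0.36825  (Δp = +0.04105)
p: 0.36825 → 0.41082  (Δp = +0.04258)

0.411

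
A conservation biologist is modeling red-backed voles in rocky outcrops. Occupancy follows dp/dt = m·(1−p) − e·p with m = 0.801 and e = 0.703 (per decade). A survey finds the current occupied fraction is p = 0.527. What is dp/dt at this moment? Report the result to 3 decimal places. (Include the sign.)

0.008

Colonization term: m·(1−p) = 0.801×0.4730 = 0.37887.
Extinction term: e·p = 0.37048.
dp/dt = 0.37887 − 0.37048 = 0.00839.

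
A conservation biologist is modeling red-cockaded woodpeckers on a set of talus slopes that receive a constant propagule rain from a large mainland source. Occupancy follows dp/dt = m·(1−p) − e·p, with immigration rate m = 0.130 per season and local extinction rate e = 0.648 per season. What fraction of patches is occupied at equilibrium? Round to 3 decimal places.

At equilibrium the propagule rain into empty patches balances local extinction: m(1−p*) = e·p*.
p* = m/(m+e) = 0.130/(0.130+0.648) = 0.130/0.7780 = 0.1671.

0.167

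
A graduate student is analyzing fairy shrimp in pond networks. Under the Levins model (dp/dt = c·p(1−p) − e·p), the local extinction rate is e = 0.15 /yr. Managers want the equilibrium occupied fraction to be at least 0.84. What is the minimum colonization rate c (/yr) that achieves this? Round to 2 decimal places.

p* = 1 − e/c ≥ 0.84 requires e/c ≤ 0.1600, i.e. c ≥ e/0.1600.
c_min = 0.15/0.1600 = 0.9375.

0.94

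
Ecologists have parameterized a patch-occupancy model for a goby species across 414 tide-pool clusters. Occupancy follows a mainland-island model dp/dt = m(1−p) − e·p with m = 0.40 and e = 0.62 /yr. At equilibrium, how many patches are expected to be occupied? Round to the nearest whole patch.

p* = m/(m+e) = 0.40/1.0200 = 0.3922.
Expected occupied patches = N × p* = 414 × 0.3922 = 162.35 ≈ 162.

162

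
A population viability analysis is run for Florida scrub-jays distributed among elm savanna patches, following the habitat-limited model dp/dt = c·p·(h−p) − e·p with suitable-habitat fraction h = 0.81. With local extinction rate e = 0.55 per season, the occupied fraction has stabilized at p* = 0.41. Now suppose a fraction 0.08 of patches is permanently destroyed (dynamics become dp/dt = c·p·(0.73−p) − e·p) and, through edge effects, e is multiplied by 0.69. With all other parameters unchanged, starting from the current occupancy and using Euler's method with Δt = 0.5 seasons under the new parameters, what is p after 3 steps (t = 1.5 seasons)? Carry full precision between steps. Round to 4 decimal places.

Balance c(h−p*) = e gives c = e/(0.81 − 0.41000) = 0.55/0.40000 = 1.37500.
Starting from p₀ = 0.41000; update p ← p + (dp/dt)·Δt with the new parameters.
t = 0.5: p = 0.41000 + (+0.01240) = 0.42240
t = 1: p = 0.42240 + (+0.00918) = 0.43158
t = 1.5: p = 0.43158 + (+0.00665) = 0.43823

0.4382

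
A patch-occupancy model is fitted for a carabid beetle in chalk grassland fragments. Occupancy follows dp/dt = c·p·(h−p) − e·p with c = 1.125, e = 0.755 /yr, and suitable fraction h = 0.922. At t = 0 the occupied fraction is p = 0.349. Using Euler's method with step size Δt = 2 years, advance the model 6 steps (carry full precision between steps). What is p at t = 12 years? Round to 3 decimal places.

0.251

Update rule: p ← p + [c·p·(h−p) − e·p]·Δt with Δt = 2.
  1  |  dp/dt·Δt = -0.077042  |  p_1 = 0.271958
  2  |  dp/dt·Δt = -0.012892  |  p_2 = 0.259066
  3  |  dp/dt·Δt = -0.004766  |  p_3 = 0.254299
  4  |  dp/dt·Δt = -0.001951  |  p_4 = 0.252348
  5  |  dp/dt·Δt = -0.000828  |  p_5 = 0.251520
  6  |  dp/dt·Δt = -0.000357  |  p_6 = 0.251163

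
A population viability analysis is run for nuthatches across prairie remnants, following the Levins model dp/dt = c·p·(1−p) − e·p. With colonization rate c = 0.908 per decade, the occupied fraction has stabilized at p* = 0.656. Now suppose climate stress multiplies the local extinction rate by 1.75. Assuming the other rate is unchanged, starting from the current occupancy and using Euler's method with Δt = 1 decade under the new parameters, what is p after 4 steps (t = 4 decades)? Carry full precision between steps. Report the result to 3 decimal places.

Balance c(1−p*) = e gives e = 0.908×(1 − 0.65600) = 0.31235.
Starting from p₀ = 0.65600; update p ← p + (dp/dt)·Δt with the new parameters.
t = 1: p = 0.65600 + (-0.15368) = 0.50232
t = 2: p = 0.50232 + (-0.04758) = 0.45474
t = 3: p = 0.45474 + (-0.02343) = 0.43131
t = 4: p = 0.43131 + (-0.01305) = 0.41827

0.418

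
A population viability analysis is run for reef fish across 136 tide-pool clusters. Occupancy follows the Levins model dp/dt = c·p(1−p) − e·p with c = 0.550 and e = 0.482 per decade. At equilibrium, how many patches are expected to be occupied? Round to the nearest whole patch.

p* = 1 − e/c = 1 − 0.482/0.550 = 0.1236.
Expected occupied patches = N × p* = 136 × 0.1236 = 16.81 ≈ 17.

17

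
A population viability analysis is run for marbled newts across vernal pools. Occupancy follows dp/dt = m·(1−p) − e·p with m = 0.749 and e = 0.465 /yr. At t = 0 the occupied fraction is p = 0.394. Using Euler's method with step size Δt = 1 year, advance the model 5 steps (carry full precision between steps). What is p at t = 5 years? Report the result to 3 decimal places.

0.617

Update rule: p ← p + [m·(1−p) − e·p]·Δt with Δt = 1.
step 1: Δp = +0.27068, p = 0.66468
step 2: Δp = -0.05793, p = 0.60676
step 3: Δp = +0.01240, p = 0.61915
step 4: Δp = -0.00265, p = 0.61650
step 5: Δp = +0.00057, p = 0.61707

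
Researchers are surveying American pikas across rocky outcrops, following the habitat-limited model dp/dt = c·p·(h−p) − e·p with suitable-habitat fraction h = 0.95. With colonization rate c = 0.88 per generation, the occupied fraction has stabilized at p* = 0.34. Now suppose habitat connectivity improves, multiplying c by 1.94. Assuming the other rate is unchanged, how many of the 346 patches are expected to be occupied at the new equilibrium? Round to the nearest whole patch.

220

Balance c(h−p*) = e gives e = 0.88×(0.95 − 0.34000) = 0.53680.
New p* = 0.95 − e/c = 0.95 − 0.53680/1.70720 = 0.63557.
Expected occupied = 346 × 0.63557 = 219.91 ≈ 220.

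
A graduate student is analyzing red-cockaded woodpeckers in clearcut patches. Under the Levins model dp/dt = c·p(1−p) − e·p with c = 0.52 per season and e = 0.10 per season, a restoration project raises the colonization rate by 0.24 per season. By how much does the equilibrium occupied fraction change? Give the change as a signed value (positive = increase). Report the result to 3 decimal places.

0.061

Before: p* = 1 − 0.10/0.52 = 0.8077.
After the change, c = 0.76, e = 0.1, so p* = 1 − 0.1/0.76 = 0.8684.
Δp* = 0.8684 − 0.8077 = +0.0607.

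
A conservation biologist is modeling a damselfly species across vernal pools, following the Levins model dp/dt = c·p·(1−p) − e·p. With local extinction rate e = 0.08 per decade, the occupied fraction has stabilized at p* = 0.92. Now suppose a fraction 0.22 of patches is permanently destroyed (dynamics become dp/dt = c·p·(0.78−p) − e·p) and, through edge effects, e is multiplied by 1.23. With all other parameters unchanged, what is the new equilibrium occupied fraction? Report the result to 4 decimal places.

Balance c(1−p*) = e gives c = e/(1 − 0.92000) = 0.08/0.08000 = 1.00000.
New p* = 0.78 − e/c = 0.78 − 0.09840/1.00000 = 0.68160.

0.6816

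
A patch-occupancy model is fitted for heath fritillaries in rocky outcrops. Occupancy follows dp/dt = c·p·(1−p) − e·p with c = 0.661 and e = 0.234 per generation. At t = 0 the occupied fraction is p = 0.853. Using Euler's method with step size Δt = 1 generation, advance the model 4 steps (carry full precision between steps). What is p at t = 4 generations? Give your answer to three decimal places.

Update rule: p ← p + [c·p·(1−p) − e·p]·Δt with Δt = 1.
step 1: Δp = -0.11672, p = 0.73628
step 2: Δp = -0.04394, p = 0.69234
step 3: Δp = -0.02121, p = 0.67113
step 4: Δp = -0.01115, p = 0.65998

0.660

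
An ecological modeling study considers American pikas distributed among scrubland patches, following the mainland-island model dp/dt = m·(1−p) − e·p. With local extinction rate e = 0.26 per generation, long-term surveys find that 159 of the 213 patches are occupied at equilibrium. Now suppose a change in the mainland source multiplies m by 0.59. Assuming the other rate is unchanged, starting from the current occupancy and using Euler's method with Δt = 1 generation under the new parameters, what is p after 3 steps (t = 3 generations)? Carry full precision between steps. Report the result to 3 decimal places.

0.637

Observed p* = 159/213 = 0.74648.
Balance m(1−p*) = e·p* gives m = e·p*/(1−p*) = 0.26×0.74648/0.25352 = 0.76556.
Starting from p₀ = 0.74648; update p ← p + (dp/dt)·Δt with the new parameters.
t = 1: p = 0.74648 + (-0.07957) = 0.66690
t = 2: p = 0.66690 + (-0.02294) = 0.64396
t = 3: p = 0.64396 + (-0.00662) = 0.63735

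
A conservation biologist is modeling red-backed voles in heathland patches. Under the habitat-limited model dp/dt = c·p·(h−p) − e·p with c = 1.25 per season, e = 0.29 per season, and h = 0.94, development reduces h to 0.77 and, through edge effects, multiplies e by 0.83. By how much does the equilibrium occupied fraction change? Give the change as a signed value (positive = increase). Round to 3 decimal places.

Before: p* = h − e/c = 0.94 − 0.29/1.25 = 0.94 − 0.2320 = 0.7080.
After: c = 1.25, e = 0.2407, h = 0.77; p* = 0.77 − 0.2407/1.25 = 0.5774.
Δp* = 0.5774 − 0.7080 = -0.1306.

-0.131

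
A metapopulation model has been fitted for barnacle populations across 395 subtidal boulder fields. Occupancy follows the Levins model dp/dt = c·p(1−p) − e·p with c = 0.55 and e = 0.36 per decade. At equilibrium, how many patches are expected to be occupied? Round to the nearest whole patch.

136

p* = 1 − e/c = 1 − 0.36/0.55 = 0.3455.
Expected occupied patches = N × p* = 395 × 0.3455 = 136.45 ≈ 136.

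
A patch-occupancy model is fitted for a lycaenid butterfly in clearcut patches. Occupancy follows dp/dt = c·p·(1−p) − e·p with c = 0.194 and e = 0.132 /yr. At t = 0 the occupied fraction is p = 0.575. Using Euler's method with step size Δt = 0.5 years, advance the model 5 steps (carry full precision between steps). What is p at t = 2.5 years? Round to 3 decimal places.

Update rule: p ← p + [c·p·(1−p) − e·p]·Δt with Δt = 0.5.
  1  |  dp/dt·Δt = -0.014246  |  p_1 = 0.560754
  2  |  dp/dt·Δt = -0.013118  |  p_2 = 0.547637
  3  |  dp/dt·Δt = -0.012114  |  p_3 = 0.535522
  4  |  dp/dt·Δt = -0.011217  |  p_4 = 0.524306
  5  |  dp/dt·Δt = -0.010411  |  p_5 = 0.513894

0.514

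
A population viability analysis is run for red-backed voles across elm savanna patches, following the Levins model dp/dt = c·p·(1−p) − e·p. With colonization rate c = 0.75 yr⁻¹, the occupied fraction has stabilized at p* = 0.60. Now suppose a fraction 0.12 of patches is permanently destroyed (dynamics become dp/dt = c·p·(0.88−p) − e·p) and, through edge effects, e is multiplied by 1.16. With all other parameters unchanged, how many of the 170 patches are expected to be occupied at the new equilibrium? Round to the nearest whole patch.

71

Balance c(1−p*) = e gives e = 0.75×(1 − 0.60000) = 0.30000.
New p* = 0.88 − e/c = 0.88 − 0.34800/0.75000 = 0.41600.
Expected occupied = 170 × 0.41600 = 70.72 ≈ 71.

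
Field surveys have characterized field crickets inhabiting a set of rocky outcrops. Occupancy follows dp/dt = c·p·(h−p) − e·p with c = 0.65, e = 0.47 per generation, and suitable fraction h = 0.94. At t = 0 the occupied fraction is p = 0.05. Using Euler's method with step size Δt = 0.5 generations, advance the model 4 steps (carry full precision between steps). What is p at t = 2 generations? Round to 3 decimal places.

0.061

Update rule: p ← p + [c·p·(h−p) − e·p]·Δt with Δt = 0.5.
t = 0.5: p = 0.05000 + (+0.00271) = 0.05271
t = 1: p = 0.05271 + (+0.00281) = 0.05553
t = 1.5: p = 0.05553 + (+0.00291) = 0.05844
t = 2: p = 0.05844 + (+0.00301) = 0.06145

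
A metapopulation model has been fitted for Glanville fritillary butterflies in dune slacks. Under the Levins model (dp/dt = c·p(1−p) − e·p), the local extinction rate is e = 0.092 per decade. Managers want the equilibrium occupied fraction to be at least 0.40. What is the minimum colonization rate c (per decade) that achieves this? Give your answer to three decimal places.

p* = 1 − e/c ≥ 0.40 requires e/c ≤ 0.6000, i.e. c ≥ e/0.6000.
c_min = 0.092/0.6000 = 0.1533.

0.153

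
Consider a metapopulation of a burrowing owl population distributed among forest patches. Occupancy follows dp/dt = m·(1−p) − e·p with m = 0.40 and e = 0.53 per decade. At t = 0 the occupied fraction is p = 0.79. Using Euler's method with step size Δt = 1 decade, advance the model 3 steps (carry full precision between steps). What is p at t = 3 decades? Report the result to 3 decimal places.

0.430

Update rule: p ← p + [m·(1−p) − e·p]·Δt with Δt = 1.
  1  |  dp/dt·Δt = -0.334700  |  p_1 = 0.455300
  2  |  dp/dt·Δt = -0.023429  |  p_2 = 0.431871
  3  |  dp/dt·Δt = -0.001640  |  p_3 = 0.430231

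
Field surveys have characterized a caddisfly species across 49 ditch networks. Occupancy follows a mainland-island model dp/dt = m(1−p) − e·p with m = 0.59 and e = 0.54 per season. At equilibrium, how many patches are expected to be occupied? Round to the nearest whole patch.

p* = m/(m+e) = 0.59/1.1300 = 0.5221.
Expected occupied patches = N × p* = 49 × 0.5221 = 25.58 ≈ 26.

26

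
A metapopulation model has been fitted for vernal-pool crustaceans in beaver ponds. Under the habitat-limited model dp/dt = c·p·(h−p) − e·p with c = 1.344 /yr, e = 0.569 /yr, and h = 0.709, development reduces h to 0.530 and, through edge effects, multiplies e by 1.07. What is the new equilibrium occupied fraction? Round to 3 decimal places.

0.077

Before: p* = h − e/c = 0.709 − 0.569/1.344 = 0.709 − 0.4234 = 0.2856.
After: c = 1.344, e = 0.60883, h = 0.530; p* = 0.530 − 0.60883/1.344 = 0.0770.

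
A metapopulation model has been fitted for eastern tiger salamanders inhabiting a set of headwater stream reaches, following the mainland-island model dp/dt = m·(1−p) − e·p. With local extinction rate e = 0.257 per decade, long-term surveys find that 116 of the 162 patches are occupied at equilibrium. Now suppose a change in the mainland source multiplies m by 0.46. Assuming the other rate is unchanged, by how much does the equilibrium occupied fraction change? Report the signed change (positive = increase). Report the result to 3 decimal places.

-0.179

Observed p* = 116/162 = 0.71605.
Balance m(1−p*) = e·p* gives m = e·p*/(1−p*) = 0.257×0.71605/0.28395 = 0.64809.
New p* = m/(m+e) = 0.29812/(0.29812+0.25700) = 0.53704.
Δp* = 0.53704 − 0.71605 = -0.17901.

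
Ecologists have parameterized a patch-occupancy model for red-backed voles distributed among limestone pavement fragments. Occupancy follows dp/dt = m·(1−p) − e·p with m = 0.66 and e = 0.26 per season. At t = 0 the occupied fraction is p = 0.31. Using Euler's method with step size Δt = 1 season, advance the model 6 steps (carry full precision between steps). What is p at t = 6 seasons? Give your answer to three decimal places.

0.717

Update rule: p ← p + [m·(1−p) − e·p]·Δt with Δt = 1.
t = 1: p = 0.31000 + (+0.37480) = 0.68480
t = 2: p = 0.68480 + (+0.02998) = 0.71478
t = 3: p = 0.71478 + (+0.00240) = 0.71718
t = 4: p = 0.71718 + (+0.00019) = 0.71737
t = 5: p = 0.71737 + (+0.00002) = 0.71739
t = 6: p = 0.71739 + (+0.00000) = 0.71739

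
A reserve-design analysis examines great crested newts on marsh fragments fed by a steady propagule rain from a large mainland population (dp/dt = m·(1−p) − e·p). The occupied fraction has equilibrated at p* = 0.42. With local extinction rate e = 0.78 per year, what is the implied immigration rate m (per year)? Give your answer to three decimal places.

At equilibrium m(1−p*) = e·p*, so m = e·p*/(1−p*).
m = 0.78 × 0.42 / 0.5800 = 0.3276/0.5800 = 0.5648.

0.565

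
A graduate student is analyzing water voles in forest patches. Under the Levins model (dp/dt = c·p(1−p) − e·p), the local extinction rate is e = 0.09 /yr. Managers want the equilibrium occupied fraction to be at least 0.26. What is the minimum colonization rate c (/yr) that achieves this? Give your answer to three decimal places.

0.122

p* = 1 − e/c ≥ 0.26 requires e/c ≤ 0.7400, i.e. c ≥ e/0.7400.
c_min = 0.09/0.7400 = 0.1216.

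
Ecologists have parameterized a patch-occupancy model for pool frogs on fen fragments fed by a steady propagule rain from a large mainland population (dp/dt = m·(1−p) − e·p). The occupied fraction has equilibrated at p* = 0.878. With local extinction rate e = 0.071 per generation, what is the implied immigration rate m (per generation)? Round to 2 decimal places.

At equilibrium m(1−p*) = e·p*, so m = e·p*/(1−p*).
m = 0.071 × 0.878 / 0.1220 = 0.0623/0.1220 = 0.5110.

0.51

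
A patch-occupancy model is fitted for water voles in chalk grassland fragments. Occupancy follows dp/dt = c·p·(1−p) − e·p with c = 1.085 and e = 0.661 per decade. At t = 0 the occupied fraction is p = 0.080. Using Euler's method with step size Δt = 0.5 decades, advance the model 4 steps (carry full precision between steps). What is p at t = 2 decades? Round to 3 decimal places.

Update rule: p ← p + [c·p·(1−p) − e·p]·Δt with Δt = 0.5.
p: 0.08000 → 0.09349  (Δp = +0.01349)
p: 0.09349 → 0.10857  (Δp = +0.01508)
p: 0.10857 → 0.12519  (Δp = +0.01662)
p: 0.12519 → 0.14323  (Δp = +0.01804)

0.143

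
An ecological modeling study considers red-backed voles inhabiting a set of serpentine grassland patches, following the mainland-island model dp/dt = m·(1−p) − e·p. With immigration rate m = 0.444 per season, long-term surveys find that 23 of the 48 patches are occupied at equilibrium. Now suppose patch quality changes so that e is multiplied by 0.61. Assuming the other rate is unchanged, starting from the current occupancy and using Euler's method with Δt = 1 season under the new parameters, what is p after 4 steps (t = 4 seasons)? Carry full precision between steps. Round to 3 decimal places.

Observed p* = 23/48 = 0.47917.
Balance m(1−p*) = e·p* gives e = m(1−p*)/p* = 0.444×0.52083/0.47917 = 0.48261.
Starting from p₀ = 0.47917; update p ← p + (dp/dt)·Δt with the new parameters.
  1  |  dp/dt·Δt = +0.090187  |  p_1 = 0.569354
  2  |  dp/dt·Δt = +0.023594  |  p_2 = 0.592948
  3  |  dp/dt·Δt = +0.006172  |  p_3 = 0.599120
  4  |  dp/dt·Δt = +0.001615  |  p_4 = 0.600735

0.601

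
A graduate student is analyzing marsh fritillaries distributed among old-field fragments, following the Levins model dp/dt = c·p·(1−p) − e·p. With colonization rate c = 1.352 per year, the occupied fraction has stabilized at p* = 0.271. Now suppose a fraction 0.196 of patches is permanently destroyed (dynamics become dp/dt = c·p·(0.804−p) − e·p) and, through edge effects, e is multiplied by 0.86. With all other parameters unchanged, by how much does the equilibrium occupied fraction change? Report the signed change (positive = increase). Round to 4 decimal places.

-0.0939

Balance c(1−p*) = e gives e = 1.352×(1 − 0.27100) = 0.98561.
New p* = 0.804 − e/c = 0.804 − 0.84762/1.35200 = 0.17706.
Δp* = 0.17706 − 0.27100 = -0.09394.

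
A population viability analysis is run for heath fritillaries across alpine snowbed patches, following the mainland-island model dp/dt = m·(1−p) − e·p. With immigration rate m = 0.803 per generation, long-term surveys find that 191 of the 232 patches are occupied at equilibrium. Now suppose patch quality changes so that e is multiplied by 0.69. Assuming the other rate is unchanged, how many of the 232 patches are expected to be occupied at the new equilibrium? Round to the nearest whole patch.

Observed p* = 191/232 = 0.82328.
Balance m(1−p*) = e·p* gives e = m(1−p*)/p* = 0.803×0.17672/0.82328 = 0.17237.
New p* = m/(m+e) = 0.80300/(0.80300+0.11894) = 0.87099.
Expected occupied = 232 × 0.87099 = 202.07 ≈ 202.

202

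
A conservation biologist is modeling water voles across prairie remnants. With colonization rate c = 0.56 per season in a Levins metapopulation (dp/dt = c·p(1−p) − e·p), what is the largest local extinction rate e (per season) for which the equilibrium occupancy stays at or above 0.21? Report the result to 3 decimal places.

0.442

1 − e/c ≥ 0.21 ⇒ e ≤ c(1 − 0.21) = 0.56 × 0.7900.
e_max = 0.4424.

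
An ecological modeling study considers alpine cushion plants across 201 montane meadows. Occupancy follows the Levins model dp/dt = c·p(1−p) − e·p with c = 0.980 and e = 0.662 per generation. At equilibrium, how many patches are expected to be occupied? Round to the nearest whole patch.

65

p* = 1 − e/c = 1 − 0.662/0.980 = 0.3245.
Expected occupied patches = N × p* = 201 × 0.3245 = 65.22 ≈ 65.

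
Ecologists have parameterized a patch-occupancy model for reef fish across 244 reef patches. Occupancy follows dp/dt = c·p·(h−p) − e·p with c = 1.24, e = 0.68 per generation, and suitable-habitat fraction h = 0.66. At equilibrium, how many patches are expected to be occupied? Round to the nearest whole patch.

p* = h − e/c = 0.66 − 0.5484 = 0.1116.
Expected occupied patches = N × p* = 244 × 0.1116 = 27.23 ≈ 27.

27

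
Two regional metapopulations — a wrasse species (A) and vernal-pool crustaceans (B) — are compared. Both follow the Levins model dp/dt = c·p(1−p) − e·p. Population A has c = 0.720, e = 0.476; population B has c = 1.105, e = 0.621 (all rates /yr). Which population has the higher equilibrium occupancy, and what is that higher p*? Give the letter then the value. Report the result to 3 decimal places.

B, 0.438

A: p*_A = 1 − 0.476/0.720 = 0.3389.
B: p*_B = 1 − 0.621/1.105 = 0.4380.
B is higher at 0.4380.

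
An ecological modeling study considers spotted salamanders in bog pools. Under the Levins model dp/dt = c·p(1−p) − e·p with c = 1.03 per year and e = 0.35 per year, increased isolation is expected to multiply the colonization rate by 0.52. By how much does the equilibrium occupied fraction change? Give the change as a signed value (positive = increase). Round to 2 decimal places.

Before: p* = 1 − 0.35/1.03 = 0.6602.
After the change, c = 0.5356, e = 0.35, so p* = 1 − 0.35/0.5356 = 0.3465.
Δp* = 0.3465 − 0.6602 = -0.3137.

-0.31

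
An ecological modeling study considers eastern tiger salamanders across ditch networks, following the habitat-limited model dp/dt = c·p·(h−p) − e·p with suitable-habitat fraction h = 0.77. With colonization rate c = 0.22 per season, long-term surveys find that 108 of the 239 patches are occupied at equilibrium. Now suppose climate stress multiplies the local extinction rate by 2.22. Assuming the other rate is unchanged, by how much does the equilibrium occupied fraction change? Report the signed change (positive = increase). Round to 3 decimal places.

Observed p* = 108/239 = 0.45188.
Balance c(h−p*) = e gives e = 0.22×(0.77 − 0.45188) = 0.06999.
New p* = 0.77 − e/c = 0.77 − 0.15538/0.22000 = 0.06373.
Δp* = 0.06373 − 0.45188 = -0.38815.

-0.388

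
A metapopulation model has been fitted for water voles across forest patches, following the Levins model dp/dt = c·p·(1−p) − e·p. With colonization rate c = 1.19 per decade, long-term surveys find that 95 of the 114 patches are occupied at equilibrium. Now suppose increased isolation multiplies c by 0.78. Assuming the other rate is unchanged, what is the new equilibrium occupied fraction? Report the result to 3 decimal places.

Observed p* = 95/114 = 0.83333.
Balance c(1−p*) = e gives e = 1.19×(1 − 0.83333) = 0.19834.
New p* = 1 − e/c = 1 − 0.19834/0.92820 = 0.78632.

0.786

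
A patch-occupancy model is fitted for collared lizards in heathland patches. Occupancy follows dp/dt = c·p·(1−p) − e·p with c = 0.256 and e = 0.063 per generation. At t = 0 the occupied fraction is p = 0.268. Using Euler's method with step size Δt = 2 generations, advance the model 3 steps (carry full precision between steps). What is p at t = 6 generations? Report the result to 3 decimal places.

0.479

Update rule: p ← p + [c·p·(1−p) − e·p]·Δt with Δt = 2.
  1  |  dp/dt·Δt = +0.066674  |  p_1 = 0.334674
  2  |  dp/dt·Δt = +0.071837  |  p_2 = 0.406511
  3  |  dp/dt·Δt = +0.072305  |  p_3 = 0.478815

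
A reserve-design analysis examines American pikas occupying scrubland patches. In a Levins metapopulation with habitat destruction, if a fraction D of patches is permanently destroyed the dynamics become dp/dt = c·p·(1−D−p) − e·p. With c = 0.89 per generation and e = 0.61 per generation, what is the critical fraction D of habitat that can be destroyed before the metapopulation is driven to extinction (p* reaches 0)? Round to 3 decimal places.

The nontrivial equilibrium is p* = (1−D) − e/c; extinction occurs when this hits zero.
So D_crit = 1 − e/c = 1 − 0.61/0.89 = 1 − 0.6854 = 0.3146.
This equals the undisturbed p*, a classic result of Lande's extension.

0.315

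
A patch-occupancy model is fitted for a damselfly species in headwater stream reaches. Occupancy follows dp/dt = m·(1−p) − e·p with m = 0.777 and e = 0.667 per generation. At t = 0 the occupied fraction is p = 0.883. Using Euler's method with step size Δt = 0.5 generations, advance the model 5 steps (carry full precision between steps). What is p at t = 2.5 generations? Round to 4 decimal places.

0.5387

Update rule: p ← p + [m·(1−p) − e·p]·Δt with Δt = 0.5.
p: 0.88300 → 0.63397  (Δp = -0.24903)
p: 0.63397 → 0.56474  (Δp = -0.06923)
p: 0.56474 → 0.54550  (Δp = -0.01925)
p: 0.54550 → 0.54015  (Δp = -0.00535)
p: 0.54015 → 0.53866  (Δp = -0.00149)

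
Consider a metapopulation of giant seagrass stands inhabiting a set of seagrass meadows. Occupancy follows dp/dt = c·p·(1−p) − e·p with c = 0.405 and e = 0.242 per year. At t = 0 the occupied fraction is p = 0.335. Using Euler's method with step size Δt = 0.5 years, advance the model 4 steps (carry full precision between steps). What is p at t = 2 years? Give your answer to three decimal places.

0.352

Update rule: p ← p + [c·p·(1−p) − e·p]·Δt with Δt = 0.5.
step 1: Δp = +0.00458, p = 0.33958
step 2: Δp = +0.00432, p = 0.34390
step 3: Δp = +0.00408, p = 0.34798
step 4: Δp = +0.00384, p = 0.35182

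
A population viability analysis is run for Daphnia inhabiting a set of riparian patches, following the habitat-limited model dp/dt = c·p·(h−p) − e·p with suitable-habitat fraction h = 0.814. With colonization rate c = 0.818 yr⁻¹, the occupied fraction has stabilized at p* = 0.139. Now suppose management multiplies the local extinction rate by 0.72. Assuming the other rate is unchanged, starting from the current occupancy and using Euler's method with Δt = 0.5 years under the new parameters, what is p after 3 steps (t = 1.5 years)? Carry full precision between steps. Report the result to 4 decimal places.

Balance c(h−p*) = e gives e = 0.818×(0.814 − 0.13900) = 0.55215.
Starting from p₀ = 0.13900; update p ← p + (dp/dt)·Δt with the new parameters.
  1  |  dp/dt·Δt = +0.010745  |  p_1 = 0.149745
  2  |  dp/dt·Δt = +0.010917  |  p_2 = 0.160662
  3  |  dp/dt·Δt = +0.010996  |  p_3 = 0.171658

0.1717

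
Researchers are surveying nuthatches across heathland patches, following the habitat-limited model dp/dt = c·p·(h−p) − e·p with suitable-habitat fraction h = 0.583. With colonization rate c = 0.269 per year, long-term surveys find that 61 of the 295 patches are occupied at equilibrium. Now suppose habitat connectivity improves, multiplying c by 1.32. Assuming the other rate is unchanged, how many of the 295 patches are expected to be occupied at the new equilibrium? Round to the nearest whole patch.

88

Observed p* = 61/295 = 0.20678.
Balance c(h−p*) = e gives e = 0.269×(0.583 − 0.20678) = 0.10120.
New p* = 0.583 − e/c = 0.583 − 0.10120/0.35508 = 0.29799.
Expected occupied = 295 × 0.29799 = 87.91 ≈ 88.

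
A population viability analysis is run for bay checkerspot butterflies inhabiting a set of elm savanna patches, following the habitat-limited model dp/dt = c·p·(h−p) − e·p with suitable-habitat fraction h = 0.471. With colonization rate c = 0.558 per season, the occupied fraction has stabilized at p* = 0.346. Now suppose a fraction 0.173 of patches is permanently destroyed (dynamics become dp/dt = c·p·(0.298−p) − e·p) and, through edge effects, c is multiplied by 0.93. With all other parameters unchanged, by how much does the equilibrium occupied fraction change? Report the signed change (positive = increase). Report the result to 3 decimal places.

-0.182

Balance c(h−p*) = e gives e = 0.558×(0.471 − 0.34600) = 0.06975.
New p* = 0.298 − e/c = 0.298 − 0.06975/0.51894 = 0.16359.
Δp* = 0.16359 − 0.34600 = -0.18241.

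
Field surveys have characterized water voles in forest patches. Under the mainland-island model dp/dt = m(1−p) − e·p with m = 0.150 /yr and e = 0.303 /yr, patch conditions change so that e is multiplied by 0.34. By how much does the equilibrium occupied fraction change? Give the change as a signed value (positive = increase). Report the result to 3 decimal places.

Before: p* = 0.150/(0.150+0.303) = 0.3311.
After: m = 0.15, e = 0.10302; p* = 0.15/0.2530 = 0.5928.
Δp* = 0.5928 − 0.3311 = +0.2617.

0.262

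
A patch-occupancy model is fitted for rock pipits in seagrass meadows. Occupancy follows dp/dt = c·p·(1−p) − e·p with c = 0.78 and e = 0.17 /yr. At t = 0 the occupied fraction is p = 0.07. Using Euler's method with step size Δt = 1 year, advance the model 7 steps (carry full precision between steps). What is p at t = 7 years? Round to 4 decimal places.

Update rule: p ← p + [c·p·(1−p) − e·p]·Δt with Δt = 1.
step 1: Δp = +0.03888, p = 0.10888
step 2: Δp = +0.05717, p = 0.16605
step 3: Δp = +0.07978, p = 0.24583
step 4: Δp = +0.10282, p = 0.34865
step 5: Δp = +0.11786, p = 0.46651
step 6: Δp = +0.11482, p = 0.58133
step 7: Δp = +0.09101, p = 0.67234

0.6723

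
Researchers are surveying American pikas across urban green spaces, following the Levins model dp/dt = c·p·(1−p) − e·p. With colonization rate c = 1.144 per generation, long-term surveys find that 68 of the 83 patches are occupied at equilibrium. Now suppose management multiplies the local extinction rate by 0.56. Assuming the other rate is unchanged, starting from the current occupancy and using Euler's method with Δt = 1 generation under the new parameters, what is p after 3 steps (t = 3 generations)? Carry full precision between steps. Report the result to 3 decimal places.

Observed p* = 68/83 = 0.81928.
Balance c(1−p*) = e gives e = 1.144×(1 − 0.81928) = 0.20675.
Starting from p₀ = 0.81928; update p ← p + (dp/dt)·Δt with the new parameters.
t = 1: p = 0.81928 + (+0.07453) = 0.89381
t = 2: p = 0.89381 + (+0.00510) = 0.89891
t = 3: p = 0.89891 + (-0.00012) = 0.89879

0.899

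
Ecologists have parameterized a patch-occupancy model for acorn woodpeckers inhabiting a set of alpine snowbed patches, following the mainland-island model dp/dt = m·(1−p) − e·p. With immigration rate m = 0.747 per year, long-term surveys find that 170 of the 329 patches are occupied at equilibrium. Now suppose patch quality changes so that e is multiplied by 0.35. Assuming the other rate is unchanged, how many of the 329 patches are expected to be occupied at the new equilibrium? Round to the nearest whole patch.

Observed p* = 170/329 = 0.51672.
Balance m(1−p*) = e·p* gives e = m(1−p*)/p* = 0.747×0.48328/0.51672 = 0.69866.
New p* = m/(m+e) = 0.74700/(0.74700+0.24453) = 0.75338.
Expected occupied = 329 × 0.75338 = 247.86 ≈ 248.

248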